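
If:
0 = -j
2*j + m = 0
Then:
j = 0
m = 0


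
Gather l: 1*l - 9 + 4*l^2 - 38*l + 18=4*l^2 - 37*l + 9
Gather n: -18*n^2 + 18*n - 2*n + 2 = -18*n^2 + 16*n + 2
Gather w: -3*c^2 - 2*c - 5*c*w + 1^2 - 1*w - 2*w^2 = -3*c^2 - 2*c - 2*w^2 + w*(-5*c - 1) + 1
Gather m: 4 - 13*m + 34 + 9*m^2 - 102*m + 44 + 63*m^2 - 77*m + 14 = 72*m^2 - 192*m + 96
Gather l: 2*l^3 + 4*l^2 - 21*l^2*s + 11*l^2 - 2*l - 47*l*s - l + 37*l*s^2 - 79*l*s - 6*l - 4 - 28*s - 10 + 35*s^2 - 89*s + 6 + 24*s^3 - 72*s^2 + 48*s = 2*l^3 + l^2*(15 - 21*s) + l*(37*s^2 - 126*s - 9) + 24*s^3 - 37*s^2 - 69*s - 8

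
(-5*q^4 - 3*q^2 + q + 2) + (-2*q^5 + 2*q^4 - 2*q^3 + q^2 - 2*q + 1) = -2*q^5 - 3*q^4 - 2*q^3 - 2*q^2 - q + 3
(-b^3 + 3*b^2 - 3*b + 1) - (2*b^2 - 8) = -b^3 + b^2 - 3*b + 9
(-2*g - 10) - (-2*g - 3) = -7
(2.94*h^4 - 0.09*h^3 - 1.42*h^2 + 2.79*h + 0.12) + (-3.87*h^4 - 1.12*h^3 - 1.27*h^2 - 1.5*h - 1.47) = -0.93*h^4 - 1.21*h^3 - 2.69*h^2 + 1.29*h - 1.35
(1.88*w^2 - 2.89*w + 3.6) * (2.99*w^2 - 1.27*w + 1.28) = 5.6212*w^4 - 11.0287*w^3 + 16.8407*w^2 - 8.2712*w + 4.608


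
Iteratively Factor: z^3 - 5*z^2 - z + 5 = (z + 1)*(z^2 - 6*z + 5) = (z - 1)*(z + 1)*(z - 5)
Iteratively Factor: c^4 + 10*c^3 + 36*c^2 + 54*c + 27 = (c + 3)*(c^3 + 7*c^2 + 15*c + 9) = (c + 3)^2*(c^2 + 4*c + 3) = (c + 1)*(c + 3)^2*(c + 3)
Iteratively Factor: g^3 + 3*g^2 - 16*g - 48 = (g + 3)*(g^2 - 16) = (g - 4)*(g + 3)*(g + 4)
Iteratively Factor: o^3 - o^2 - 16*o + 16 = (o - 4)*(o^2 + 3*o - 4) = (o - 4)*(o + 4)*(o - 1)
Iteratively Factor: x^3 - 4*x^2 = (x - 4)*(x^2) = x*(x - 4)*(x)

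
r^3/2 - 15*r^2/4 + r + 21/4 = (r/2 + 1/2)*(r - 7)*(r - 3/2)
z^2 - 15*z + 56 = (z - 8)*(z - 7)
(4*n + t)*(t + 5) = 4*n*t + 20*n + t^2 + 5*t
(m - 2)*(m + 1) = m^2 - m - 2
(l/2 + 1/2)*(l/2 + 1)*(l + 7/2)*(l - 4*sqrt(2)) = l^4/4 - sqrt(2)*l^3 + 13*l^3/8 - 13*sqrt(2)*l^2/2 + 25*l^2/8 - 25*sqrt(2)*l/2 + 7*l/4 - 7*sqrt(2)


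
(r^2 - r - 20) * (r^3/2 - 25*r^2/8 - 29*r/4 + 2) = r^5/2 - 29*r^4/8 - 113*r^3/8 + 287*r^2/4 + 143*r - 40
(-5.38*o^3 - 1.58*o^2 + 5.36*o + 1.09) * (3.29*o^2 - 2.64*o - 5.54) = -17.7002*o^5 + 9.005*o^4 + 51.6108*o^3 - 1.8111*o^2 - 32.572*o - 6.0386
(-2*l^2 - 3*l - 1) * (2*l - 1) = -4*l^3 - 4*l^2 + l + 1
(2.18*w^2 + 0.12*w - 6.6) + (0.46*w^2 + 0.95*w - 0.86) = 2.64*w^2 + 1.07*w - 7.46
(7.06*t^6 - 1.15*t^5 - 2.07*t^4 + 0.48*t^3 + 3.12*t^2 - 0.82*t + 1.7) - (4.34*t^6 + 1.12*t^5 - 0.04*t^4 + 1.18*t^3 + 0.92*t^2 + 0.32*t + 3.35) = 2.72*t^6 - 2.27*t^5 - 2.03*t^4 - 0.7*t^3 + 2.2*t^2 - 1.14*t - 1.65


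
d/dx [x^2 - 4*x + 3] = 2*x - 4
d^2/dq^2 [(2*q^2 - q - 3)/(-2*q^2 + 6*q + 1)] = 4*(-10*q^3 + 12*q^2 - 51*q + 53)/(8*q^6 - 72*q^5 + 204*q^4 - 144*q^3 - 102*q^2 - 18*q - 1)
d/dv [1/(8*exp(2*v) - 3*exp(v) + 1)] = (3 - 16*exp(v))*exp(v)/(8*exp(2*v) - 3*exp(v) + 1)^2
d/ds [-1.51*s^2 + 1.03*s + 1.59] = 1.03 - 3.02*s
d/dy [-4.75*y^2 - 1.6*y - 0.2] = -9.5*y - 1.6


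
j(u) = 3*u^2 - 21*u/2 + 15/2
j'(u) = 6*u - 21/2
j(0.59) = 2.35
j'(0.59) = -6.96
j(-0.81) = 17.97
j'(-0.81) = -15.36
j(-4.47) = 114.38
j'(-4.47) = -37.32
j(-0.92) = 19.70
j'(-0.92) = -16.02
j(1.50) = -1.50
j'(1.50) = -1.50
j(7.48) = 96.81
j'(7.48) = 34.38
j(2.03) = -1.45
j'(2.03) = 1.68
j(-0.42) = 12.44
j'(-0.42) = -13.02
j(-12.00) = 565.50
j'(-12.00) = -82.50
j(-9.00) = 345.00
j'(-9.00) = -64.50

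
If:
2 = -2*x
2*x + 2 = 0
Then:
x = -1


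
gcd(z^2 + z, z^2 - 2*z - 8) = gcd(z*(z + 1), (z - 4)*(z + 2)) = 1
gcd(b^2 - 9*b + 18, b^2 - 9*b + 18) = b^2 - 9*b + 18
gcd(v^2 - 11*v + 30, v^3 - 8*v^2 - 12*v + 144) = v - 6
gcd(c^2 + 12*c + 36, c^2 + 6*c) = c + 6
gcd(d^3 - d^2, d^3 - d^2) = d^3 - d^2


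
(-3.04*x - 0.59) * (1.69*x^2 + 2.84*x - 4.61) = -5.1376*x^3 - 9.6307*x^2 + 12.3388*x + 2.7199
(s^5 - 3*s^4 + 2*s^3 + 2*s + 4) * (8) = 8*s^5 - 24*s^4 + 16*s^3 + 16*s + 32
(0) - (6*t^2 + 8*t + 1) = -6*t^2 - 8*t - 1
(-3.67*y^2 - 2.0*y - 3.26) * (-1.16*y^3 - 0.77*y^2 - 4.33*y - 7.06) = 4.2572*y^5 + 5.1459*y^4 + 21.2127*y^3 + 37.0804*y^2 + 28.2358*y + 23.0156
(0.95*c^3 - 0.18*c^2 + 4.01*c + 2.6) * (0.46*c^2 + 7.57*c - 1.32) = 0.437*c^5 + 7.1087*c^4 - 0.772*c^3 + 31.7893*c^2 + 14.3888*c - 3.432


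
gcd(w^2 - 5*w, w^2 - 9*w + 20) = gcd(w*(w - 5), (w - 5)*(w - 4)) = w - 5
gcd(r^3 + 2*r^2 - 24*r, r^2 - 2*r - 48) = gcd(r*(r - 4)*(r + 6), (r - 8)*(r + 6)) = r + 6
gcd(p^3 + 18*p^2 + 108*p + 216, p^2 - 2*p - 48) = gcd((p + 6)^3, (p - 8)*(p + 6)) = p + 6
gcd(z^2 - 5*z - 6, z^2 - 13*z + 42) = z - 6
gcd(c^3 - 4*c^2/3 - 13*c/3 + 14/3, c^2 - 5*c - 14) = c + 2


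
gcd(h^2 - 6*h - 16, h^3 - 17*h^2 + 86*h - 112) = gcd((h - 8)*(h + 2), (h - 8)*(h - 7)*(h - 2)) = h - 8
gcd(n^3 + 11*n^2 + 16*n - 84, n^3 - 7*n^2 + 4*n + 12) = n - 2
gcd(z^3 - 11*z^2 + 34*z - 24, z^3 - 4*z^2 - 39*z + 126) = 1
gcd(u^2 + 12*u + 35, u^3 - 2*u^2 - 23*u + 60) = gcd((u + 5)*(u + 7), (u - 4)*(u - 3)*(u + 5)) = u + 5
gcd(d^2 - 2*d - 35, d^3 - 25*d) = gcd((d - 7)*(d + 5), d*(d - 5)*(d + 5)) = d + 5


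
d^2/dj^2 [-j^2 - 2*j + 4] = -2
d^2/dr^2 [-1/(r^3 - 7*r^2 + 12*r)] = 2*(r*(3*r - 7)*(r^2 - 7*r + 12) - (3*r^2 - 14*r + 12)^2)/(r^3*(r^2 - 7*r + 12)^3)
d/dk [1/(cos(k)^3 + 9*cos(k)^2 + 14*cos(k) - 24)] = (3*cos(k)^2 + 18*cos(k) + 14)*sin(k)/(cos(k)^3 + 9*cos(k)^2 + 14*cos(k) - 24)^2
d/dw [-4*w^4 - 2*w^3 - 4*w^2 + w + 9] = -16*w^3 - 6*w^2 - 8*w + 1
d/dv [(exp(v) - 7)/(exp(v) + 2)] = 9*exp(v)/(exp(v) + 2)^2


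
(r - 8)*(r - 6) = r^2 - 14*r + 48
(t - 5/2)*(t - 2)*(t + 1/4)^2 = t^4 - 4*t^3 + 45*t^2/16 + 71*t/32 + 5/16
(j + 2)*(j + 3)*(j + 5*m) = j^3 + 5*j^2*m + 5*j^2 + 25*j*m + 6*j + 30*m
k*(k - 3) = k^2 - 3*k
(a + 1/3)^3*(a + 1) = a^4 + 2*a^3 + 4*a^2/3 + 10*a/27 + 1/27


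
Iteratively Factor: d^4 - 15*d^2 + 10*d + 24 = (d + 1)*(d^3 - d^2 - 14*d + 24) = (d - 2)*(d + 1)*(d^2 + d - 12) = (d - 2)*(d + 1)*(d + 4)*(d - 3)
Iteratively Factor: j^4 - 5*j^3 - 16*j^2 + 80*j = (j)*(j^3 - 5*j^2 - 16*j + 80) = j*(j + 4)*(j^2 - 9*j + 20) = j*(j - 5)*(j + 4)*(j - 4)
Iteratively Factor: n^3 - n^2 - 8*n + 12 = (n + 3)*(n^2 - 4*n + 4) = (n - 2)*(n + 3)*(n - 2)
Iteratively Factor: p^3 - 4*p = (p)*(p^2 - 4) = p*(p - 2)*(p + 2)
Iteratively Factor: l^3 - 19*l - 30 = (l + 3)*(l^2 - 3*l - 10) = (l - 5)*(l + 3)*(l + 2)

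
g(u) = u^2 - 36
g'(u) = 2*u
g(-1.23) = -34.49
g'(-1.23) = -2.46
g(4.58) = -15.02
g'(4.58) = 9.16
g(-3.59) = -23.11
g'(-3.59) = -7.18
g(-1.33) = -34.23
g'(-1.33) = -2.66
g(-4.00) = -20.00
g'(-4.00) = -8.00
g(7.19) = 15.70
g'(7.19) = 14.38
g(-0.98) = -35.04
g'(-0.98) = -1.96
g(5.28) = -8.12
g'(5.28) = 10.56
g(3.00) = -27.00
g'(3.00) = 6.00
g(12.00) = 108.00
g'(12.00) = 24.00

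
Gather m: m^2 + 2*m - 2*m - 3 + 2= m^2 - 1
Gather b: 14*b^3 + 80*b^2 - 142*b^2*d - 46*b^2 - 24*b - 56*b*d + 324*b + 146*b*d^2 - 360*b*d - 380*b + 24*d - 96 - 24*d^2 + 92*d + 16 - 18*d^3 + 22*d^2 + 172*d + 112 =14*b^3 + b^2*(34 - 142*d) + b*(146*d^2 - 416*d - 80) - 18*d^3 - 2*d^2 + 288*d + 32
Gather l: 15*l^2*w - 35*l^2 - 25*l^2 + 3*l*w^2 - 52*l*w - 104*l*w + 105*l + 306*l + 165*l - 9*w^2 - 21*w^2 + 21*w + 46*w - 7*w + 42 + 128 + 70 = l^2*(15*w - 60) + l*(3*w^2 - 156*w + 576) - 30*w^2 + 60*w + 240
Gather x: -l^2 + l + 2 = -l^2 + l + 2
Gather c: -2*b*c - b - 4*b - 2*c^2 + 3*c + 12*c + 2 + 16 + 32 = -5*b - 2*c^2 + c*(15 - 2*b) + 50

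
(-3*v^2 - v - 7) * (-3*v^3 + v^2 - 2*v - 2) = 9*v^5 + 26*v^3 + v^2 + 16*v + 14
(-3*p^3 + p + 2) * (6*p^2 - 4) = -18*p^5 + 18*p^3 + 12*p^2 - 4*p - 8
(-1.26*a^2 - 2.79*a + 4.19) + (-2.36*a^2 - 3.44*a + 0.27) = -3.62*a^2 - 6.23*a + 4.46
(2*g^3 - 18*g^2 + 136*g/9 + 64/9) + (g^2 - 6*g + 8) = 2*g^3 - 17*g^2 + 82*g/9 + 136/9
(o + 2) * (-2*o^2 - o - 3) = -2*o^3 - 5*o^2 - 5*o - 6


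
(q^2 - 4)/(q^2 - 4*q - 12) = (q - 2)/(q - 6)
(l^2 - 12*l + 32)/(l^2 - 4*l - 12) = (-l^2 + 12*l - 32)/(-l^2 + 4*l + 12)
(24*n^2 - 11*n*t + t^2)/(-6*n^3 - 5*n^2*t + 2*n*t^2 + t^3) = (-24*n^2 + 11*n*t - t^2)/(6*n^3 + 5*n^2*t - 2*n*t^2 - t^3)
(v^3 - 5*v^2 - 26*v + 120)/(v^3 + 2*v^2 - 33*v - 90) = (v - 4)/(v + 3)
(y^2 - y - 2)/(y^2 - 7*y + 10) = (y + 1)/(y - 5)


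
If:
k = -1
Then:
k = -1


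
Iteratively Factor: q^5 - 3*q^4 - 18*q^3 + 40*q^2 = (q)*(q^4 - 3*q^3 - 18*q^2 + 40*q) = q*(q + 4)*(q^3 - 7*q^2 + 10*q) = q*(q - 5)*(q + 4)*(q^2 - 2*q) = q*(q - 5)*(q - 2)*(q + 4)*(q)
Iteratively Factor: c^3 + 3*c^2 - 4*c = (c + 4)*(c^2 - c) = (c - 1)*(c + 4)*(c)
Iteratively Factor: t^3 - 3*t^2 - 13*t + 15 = (t + 3)*(t^2 - 6*t + 5) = (t - 1)*(t + 3)*(t - 5)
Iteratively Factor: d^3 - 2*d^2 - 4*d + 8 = (d - 2)*(d^2 - 4) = (d - 2)^2*(d + 2)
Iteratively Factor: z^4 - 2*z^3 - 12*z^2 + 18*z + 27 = (z + 3)*(z^3 - 5*z^2 + 3*z + 9) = (z + 1)*(z + 3)*(z^2 - 6*z + 9) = (z - 3)*(z + 1)*(z + 3)*(z - 3)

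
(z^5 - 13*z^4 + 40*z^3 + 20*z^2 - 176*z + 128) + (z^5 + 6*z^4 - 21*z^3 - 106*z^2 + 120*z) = 2*z^5 - 7*z^4 + 19*z^3 - 86*z^2 - 56*z + 128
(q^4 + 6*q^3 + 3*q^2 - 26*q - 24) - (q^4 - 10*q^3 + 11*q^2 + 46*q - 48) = 16*q^3 - 8*q^2 - 72*q + 24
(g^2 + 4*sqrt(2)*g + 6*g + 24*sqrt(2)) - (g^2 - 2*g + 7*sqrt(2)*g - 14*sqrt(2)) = -3*sqrt(2)*g + 8*g + 38*sqrt(2)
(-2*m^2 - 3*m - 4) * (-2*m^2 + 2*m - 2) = 4*m^4 + 2*m^3 + 6*m^2 - 2*m + 8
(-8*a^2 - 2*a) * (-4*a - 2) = 32*a^3 + 24*a^2 + 4*a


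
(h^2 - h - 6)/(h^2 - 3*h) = (h + 2)/h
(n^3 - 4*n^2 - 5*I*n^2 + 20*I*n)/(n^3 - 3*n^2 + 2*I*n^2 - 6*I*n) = (n^2 - n*(4 + 5*I) + 20*I)/(n^2 + n*(-3 + 2*I) - 6*I)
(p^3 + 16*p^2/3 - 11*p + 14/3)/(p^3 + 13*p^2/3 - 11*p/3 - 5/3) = (3*p^2 + 19*p - 14)/(3*p^2 + 16*p + 5)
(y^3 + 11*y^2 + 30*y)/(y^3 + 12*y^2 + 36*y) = (y + 5)/(y + 6)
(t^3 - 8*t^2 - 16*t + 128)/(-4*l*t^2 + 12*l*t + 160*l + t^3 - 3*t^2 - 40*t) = (t^2 - 16)/(-4*l*t - 20*l + t^2 + 5*t)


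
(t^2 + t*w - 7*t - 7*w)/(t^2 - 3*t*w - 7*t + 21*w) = (t + w)/(t - 3*w)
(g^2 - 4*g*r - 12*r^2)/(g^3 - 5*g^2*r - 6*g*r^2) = (g + 2*r)/(g*(g + r))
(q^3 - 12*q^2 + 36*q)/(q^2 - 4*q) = (q^2 - 12*q + 36)/(q - 4)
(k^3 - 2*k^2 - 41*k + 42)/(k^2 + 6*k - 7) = (k^2 - k - 42)/(k + 7)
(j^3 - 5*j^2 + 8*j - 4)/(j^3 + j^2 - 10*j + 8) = (j - 2)/(j + 4)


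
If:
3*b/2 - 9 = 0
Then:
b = 6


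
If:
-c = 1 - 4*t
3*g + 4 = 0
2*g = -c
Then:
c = 8/3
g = -4/3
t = 11/12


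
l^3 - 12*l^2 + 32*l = l*(l - 8)*(l - 4)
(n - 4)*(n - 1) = n^2 - 5*n + 4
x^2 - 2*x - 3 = (x - 3)*(x + 1)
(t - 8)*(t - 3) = t^2 - 11*t + 24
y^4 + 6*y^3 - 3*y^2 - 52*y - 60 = (y - 3)*(y + 2)^2*(y + 5)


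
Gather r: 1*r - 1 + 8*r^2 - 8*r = 8*r^2 - 7*r - 1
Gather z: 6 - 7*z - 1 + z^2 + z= z^2 - 6*z + 5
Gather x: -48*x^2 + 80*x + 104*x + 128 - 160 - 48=-48*x^2 + 184*x - 80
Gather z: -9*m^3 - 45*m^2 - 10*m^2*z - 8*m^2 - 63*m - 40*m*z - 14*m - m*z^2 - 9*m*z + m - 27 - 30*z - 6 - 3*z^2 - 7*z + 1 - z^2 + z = -9*m^3 - 53*m^2 - 76*m + z^2*(-m - 4) + z*(-10*m^2 - 49*m - 36) - 32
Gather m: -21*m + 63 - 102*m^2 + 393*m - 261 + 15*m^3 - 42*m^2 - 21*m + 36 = 15*m^3 - 144*m^2 + 351*m - 162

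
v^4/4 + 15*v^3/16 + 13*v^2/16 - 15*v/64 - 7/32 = (v/4 + 1/2)*(v - 1/2)*(v + 1/2)*(v + 7/4)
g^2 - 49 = (g - 7)*(g + 7)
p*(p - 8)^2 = p^3 - 16*p^2 + 64*p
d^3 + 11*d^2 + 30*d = d*(d + 5)*(d + 6)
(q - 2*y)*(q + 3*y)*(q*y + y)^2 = q^4*y^2 + q^3*y^3 + 2*q^3*y^2 - 6*q^2*y^4 + 2*q^2*y^3 + q^2*y^2 - 12*q*y^4 + q*y^3 - 6*y^4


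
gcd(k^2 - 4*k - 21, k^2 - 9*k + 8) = 1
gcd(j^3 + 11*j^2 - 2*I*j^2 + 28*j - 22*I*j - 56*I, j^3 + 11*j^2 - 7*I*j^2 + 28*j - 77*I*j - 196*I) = j^2 + 11*j + 28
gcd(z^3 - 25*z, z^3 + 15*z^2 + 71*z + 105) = z + 5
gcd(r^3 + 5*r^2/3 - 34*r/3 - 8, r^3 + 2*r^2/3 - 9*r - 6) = r^2 - 7*r/3 - 2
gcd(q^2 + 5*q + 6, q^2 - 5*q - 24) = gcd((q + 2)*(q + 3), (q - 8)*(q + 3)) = q + 3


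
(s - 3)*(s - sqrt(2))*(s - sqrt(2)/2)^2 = s^4 - 3*s^3 - 2*sqrt(2)*s^3 + 5*s^2/2 + 6*sqrt(2)*s^2 - 15*s/2 - sqrt(2)*s/2 + 3*sqrt(2)/2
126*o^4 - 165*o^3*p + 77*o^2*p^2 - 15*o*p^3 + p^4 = (-7*o + p)*(-3*o + p)^2*(-2*o + p)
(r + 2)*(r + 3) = r^2 + 5*r + 6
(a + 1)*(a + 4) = a^2 + 5*a + 4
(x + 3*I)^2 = x^2 + 6*I*x - 9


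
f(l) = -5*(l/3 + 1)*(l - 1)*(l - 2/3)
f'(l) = -5*(l/3 + 1)*(l - 1) - 5*(l/3 + 1)*(l - 2/3) - 5*(l - 1)*(l - 2/3)/3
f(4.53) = -171.15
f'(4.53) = -115.52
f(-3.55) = 17.59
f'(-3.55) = -40.01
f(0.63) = -0.08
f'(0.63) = 2.44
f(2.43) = -22.82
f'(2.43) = -33.10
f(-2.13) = -12.69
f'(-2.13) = -6.00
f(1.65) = -4.95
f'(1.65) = -13.72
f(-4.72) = 88.33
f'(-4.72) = -83.19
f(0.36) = -1.10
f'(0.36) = 4.97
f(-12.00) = 2470.00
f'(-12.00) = -659.44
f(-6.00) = 233.33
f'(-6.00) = -146.11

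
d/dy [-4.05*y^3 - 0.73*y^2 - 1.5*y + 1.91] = -12.15*y^2 - 1.46*y - 1.5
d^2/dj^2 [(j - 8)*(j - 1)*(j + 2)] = 6*j - 14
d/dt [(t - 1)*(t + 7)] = 2*t + 6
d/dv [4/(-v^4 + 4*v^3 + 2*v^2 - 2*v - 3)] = 8*(2*v^3 - 6*v^2 - 2*v + 1)/(v^4 - 4*v^3 - 2*v^2 + 2*v + 3)^2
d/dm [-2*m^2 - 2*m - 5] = -4*m - 2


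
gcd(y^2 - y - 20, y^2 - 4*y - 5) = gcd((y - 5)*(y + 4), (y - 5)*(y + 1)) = y - 5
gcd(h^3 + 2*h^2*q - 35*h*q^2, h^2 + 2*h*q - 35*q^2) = -h^2 - 2*h*q + 35*q^2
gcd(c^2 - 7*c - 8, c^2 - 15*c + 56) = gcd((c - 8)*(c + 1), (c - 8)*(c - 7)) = c - 8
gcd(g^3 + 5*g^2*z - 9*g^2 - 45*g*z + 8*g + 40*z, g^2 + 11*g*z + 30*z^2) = g + 5*z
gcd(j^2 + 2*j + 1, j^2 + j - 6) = 1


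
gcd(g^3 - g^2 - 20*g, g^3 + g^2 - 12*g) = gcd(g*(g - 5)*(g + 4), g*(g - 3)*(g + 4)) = g^2 + 4*g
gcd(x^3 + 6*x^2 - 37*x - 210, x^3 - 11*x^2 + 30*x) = x - 6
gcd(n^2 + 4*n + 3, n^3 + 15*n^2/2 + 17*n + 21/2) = n^2 + 4*n + 3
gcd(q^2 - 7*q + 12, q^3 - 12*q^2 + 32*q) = q - 4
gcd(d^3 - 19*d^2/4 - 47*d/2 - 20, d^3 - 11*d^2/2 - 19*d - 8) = d^2 - 6*d - 16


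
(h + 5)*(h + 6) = h^2 + 11*h + 30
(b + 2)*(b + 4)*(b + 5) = b^3 + 11*b^2 + 38*b + 40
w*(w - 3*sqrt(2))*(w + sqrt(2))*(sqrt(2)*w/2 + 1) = sqrt(2)*w^4/2 - w^3 - 5*sqrt(2)*w^2 - 6*w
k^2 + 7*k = k*(k + 7)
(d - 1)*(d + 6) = d^2 + 5*d - 6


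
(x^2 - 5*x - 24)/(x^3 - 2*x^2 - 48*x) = (x + 3)/(x*(x + 6))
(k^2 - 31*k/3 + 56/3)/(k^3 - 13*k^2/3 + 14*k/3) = (k - 8)/(k*(k - 2))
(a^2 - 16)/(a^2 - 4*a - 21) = (16 - a^2)/(-a^2 + 4*a + 21)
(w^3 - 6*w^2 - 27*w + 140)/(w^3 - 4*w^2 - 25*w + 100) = (w - 7)/(w - 5)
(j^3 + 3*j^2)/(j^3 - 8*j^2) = (j + 3)/(j - 8)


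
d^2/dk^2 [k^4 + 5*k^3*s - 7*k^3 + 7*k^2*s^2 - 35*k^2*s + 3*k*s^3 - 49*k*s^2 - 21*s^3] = 12*k^2 + 30*k*s - 42*k + 14*s^2 - 70*s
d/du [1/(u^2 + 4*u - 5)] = 2*(-u - 2)/(u^2 + 4*u - 5)^2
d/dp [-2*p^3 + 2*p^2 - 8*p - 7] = -6*p^2 + 4*p - 8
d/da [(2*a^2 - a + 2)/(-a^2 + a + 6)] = (a^2 + 28*a - 8)/(a^4 - 2*a^3 - 11*a^2 + 12*a + 36)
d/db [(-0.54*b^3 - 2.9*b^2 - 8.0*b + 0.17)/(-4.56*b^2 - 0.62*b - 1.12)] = (2.4624*b^4 + 0.669599999999999*b^3 - 32.8676*b^2 + 8.0464*b + 9.0654)/(20.7936*b^4 + 5.6544*b^3 + 10.5988*b^2 + 1.3888*b + 1.2544)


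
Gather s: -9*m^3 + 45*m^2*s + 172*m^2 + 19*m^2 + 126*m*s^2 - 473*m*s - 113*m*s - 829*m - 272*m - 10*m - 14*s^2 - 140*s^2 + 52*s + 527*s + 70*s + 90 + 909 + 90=-9*m^3 + 191*m^2 - 1111*m + s^2*(126*m - 154) + s*(45*m^2 - 586*m + 649) + 1089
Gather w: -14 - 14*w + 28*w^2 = 28*w^2 - 14*w - 14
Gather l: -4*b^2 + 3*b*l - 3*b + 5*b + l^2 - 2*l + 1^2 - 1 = -4*b^2 + 2*b + l^2 + l*(3*b - 2)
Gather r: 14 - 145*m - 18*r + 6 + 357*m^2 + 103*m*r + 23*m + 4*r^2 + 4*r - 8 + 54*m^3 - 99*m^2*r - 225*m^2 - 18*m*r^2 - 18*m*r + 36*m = 54*m^3 + 132*m^2 - 86*m + r^2*(4 - 18*m) + r*(-99*m^2 + 85*m - 14) + 12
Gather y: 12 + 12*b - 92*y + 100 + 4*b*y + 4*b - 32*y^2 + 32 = 16*b - 32*y^2 + y*(4*b - 92) + 144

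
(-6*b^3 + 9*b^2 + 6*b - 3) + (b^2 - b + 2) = -6*b^3 + 10*b^2 + 5*b - 1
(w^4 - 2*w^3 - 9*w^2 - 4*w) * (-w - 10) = -w^5 - 8*w^4 + 29*w^3 + 94*w^2 + 40*w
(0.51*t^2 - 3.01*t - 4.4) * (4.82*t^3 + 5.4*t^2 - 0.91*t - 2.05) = 2.4582*t^5 - 11.7542*t^4 - 37.9261*t^3 - 22.0664*t^2 + 10.1745*t + 9.02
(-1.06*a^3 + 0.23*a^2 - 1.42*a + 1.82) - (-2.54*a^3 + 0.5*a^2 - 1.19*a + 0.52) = 1.48*a^3 - 0.27*a^2 - 0.23*a + 1.3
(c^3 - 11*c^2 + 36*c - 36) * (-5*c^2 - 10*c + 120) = -5*c^5 + 45*c^4 + 50*c^3 - 1500*c^2 + 4680*c - 4320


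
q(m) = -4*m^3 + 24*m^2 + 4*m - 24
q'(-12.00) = -2300.00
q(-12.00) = 10296.00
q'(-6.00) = -716.00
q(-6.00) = 1680.00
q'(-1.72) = -114.06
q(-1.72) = 60.48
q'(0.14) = 10.48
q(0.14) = -22.98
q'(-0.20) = -6.08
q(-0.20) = -23.81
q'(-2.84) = -229.11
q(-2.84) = 249.84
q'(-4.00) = -380.00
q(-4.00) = 600.00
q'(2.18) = 51.61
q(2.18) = 57.34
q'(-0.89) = -48.23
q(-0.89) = -5.73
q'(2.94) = 41.40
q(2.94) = 93.56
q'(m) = -12*m^2 + 48*m + 4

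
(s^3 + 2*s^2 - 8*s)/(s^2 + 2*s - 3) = s*(s^2 + 2*s - 8)/(s^2 + 2*s - 3)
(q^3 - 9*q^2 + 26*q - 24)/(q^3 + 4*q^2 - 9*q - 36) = (q^2 - 6*q + 8)/(q^2 + 7*q + 12)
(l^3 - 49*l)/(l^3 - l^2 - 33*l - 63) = l*(l + 7)/(l^2 + 6*l + 9)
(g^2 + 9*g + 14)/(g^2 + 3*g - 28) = (g + 2)/(g - 4)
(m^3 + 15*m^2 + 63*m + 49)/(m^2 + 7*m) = m + 8 + 7/m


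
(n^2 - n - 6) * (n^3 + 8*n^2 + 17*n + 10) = n^5 + 7*n^4 + 3*n^3 - 55*n^2 - 112*n - 60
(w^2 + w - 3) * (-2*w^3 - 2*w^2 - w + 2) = -2*w^5 - 4*w^4 + 3*w^3 + 7*w^2 + 5*w - 6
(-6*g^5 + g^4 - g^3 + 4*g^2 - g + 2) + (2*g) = -6*g^5 + g^4 - g^3 + 4*g^2 + g + 2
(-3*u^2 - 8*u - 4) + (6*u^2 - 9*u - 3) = 3*u^2 - 17*u - 7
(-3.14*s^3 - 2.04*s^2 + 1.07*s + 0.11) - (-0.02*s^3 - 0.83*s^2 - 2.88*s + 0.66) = -3.12*s^3 - 1.21*s^2 + 3.95*s - 0.55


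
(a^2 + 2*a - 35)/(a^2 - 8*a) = (a^2 + 2*a - 35)/(a*(a - 8))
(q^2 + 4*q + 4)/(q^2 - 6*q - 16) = (q + 2)/(q - 8)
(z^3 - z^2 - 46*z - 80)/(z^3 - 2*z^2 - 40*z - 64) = (z + 5)/(z + 4)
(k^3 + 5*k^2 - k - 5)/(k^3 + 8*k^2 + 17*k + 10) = (k - 1)/(k + 2)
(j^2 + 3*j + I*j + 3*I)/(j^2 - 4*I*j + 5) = (j + 3)/(j - 5*I)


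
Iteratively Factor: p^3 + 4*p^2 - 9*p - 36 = (p + 4)*(p^2 - 9) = (p + 3)*(p + 4)*(p - 3)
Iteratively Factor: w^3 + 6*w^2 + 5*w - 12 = (w - 1)*(w^2 + 7*w + 12) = (w - 1)*(w + 4)*(w + 3)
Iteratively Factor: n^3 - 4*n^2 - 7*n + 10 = (n - 1)*(n^2 - 3*n - 10) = (n - 5)*(n - 1)*(n + 2)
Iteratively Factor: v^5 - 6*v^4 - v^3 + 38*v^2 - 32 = (v + 1)*(v^4 - 7*v^3 + 6*v^2 + 32*v - 32) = (v - 4)*(v + 1)*(v^3 - 3*v^2 - 6*v + 8) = (v - 4)*(v - 1)*(v + 1)*(v^2 - 2*v - 8) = (v - 4)^2*(v - 1)*(v + 1)*(v + 2)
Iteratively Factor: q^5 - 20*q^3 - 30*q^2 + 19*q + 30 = (q + 1)*(q^4 - q^3 - 19*q^2 - 11*q + 30) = (q + 1)*(q + 2)*(q^3 - 3*q^2 - 13*q + 15) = (q - 5)*(q + 1)*(q + 2)*(q^2 + 2*q - 3) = (q - 5)*(q + 1)*(q + 2)*(q + 3)*(q - 1)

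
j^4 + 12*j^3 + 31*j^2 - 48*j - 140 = (j - 2)*(j + 2)*(j + 5)*(j + 7)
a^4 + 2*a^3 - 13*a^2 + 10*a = a*(a - 2)*(a - 1)*(a + 5)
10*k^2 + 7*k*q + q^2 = (2*k + q)*(5*k + q)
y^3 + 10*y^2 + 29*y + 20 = (y + 1)*(y + 4)*(y + 5)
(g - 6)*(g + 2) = g^2 - 4*g - 12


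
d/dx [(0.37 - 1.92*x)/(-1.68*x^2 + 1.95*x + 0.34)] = (-3.2256*x^2 + 1.2432*x - 1.3743)/(2.8224*x^4 - 6.552*x^3 + 2.6601*x^2 + 1.326*x + 0.1156)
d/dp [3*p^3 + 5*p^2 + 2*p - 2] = 9*p^2 + 10*p + 2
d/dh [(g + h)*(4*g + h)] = 5*g + 2*h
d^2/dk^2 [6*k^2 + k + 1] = 12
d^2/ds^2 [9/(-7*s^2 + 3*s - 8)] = 18*(49*s^2 - 21*s - (14*s - 3)^2 + 56)/(7*s^2 - 3*s + 8)^3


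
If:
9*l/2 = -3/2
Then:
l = -1/3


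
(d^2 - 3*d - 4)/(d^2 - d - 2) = (d - 4)/(d - 2)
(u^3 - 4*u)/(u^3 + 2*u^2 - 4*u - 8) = u/(u + 2)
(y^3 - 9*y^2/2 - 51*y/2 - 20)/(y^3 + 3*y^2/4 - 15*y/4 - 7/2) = 2*(2*y^2 - 11*y - 40)/(4*y^2 - y - 14)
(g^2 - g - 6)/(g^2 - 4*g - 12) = (g - 3)/(g - 6)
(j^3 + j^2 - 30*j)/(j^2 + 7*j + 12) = j*(j^2 + j - 30)/(j^2 + 7*j + 12)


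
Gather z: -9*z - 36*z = -45*z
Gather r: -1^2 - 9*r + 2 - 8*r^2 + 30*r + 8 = -8*r^2 + 21*r + 9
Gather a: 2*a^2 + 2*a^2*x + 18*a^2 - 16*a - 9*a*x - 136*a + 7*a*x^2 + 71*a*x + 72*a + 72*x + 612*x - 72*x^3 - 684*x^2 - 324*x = a^2*(2*x + 20) + a*(7*x^2 + 62*x - 80) - 72*x^3 - 684*x^2 + 360*x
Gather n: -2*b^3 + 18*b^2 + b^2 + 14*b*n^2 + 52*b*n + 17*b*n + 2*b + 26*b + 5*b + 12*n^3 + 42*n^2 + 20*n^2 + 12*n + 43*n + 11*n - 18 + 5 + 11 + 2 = -2*b^3 + 19*b^2 + 33*b + 12*n^3 + n^2*(14*b + 62) + n*(69*b + 66)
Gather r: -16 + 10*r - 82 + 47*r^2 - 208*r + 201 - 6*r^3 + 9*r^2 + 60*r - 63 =-6*r^3 + 56*r^2 - 138*r + 40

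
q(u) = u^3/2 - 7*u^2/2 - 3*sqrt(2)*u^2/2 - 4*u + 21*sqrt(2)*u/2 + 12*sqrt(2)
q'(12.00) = 91.94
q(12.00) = 201.69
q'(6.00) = -2.61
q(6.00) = -12.30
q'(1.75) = -4.23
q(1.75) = 21.42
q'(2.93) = -9.21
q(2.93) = 13.08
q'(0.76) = 3.17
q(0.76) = 22.19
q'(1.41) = -2.02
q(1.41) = 22.49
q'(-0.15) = 12.57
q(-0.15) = 15.22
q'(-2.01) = 39.51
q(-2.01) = -31.61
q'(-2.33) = 45.19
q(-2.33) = -45.15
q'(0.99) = 1.19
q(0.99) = 22.69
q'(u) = 3*u^2/2 - 7*u - 3*sqrt(2)*u - 4 + 21*sqrt(2)/2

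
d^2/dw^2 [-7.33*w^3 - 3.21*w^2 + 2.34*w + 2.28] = -43.98*w - 6.42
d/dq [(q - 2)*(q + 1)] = 2*q - 1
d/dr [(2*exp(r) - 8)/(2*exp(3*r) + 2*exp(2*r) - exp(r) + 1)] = (-8*exp(3*r) + 44*exp(2*r) + 32*exp(r) - 6)*exp(r)/(4*exp(6*r) + 8*exp(5*r) + 5*exp(2*r) - 2*exp(r) + 1)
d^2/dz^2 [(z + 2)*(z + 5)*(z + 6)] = 6*z + 26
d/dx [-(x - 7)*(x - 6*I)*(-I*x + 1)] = 3*I*x^2 + x*(10 - 14*I) - 35 + 6*I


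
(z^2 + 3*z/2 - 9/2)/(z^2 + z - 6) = (z - 3/2)/(z - 2)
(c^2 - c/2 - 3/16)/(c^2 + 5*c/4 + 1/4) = (c - 3/4)/(c + 1)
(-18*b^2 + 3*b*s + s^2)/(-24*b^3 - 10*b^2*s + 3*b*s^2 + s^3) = (6*b + s)/(8*b^2 + 6*b*s + s^2)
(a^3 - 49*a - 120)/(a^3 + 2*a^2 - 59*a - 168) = (a + 5)/(a + 7)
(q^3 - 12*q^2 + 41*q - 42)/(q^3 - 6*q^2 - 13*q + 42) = (q - 3)/(q + 3)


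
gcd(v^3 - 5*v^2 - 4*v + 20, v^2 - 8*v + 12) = v - 2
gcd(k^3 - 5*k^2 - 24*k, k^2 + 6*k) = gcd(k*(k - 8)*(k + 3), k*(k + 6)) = k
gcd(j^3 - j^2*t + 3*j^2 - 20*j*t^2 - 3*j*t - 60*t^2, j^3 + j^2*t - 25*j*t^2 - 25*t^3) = -j + 5*t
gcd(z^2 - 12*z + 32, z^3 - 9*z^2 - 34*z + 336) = z - 8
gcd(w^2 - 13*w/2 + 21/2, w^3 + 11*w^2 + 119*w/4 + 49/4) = 1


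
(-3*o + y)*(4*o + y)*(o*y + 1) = -12*o^3*y + o^2*y^2 - 12*o^2 + o*y^3 + o*y + y^2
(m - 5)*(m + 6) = m^2 + m - 30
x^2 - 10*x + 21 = (x - 7)*(x - 3)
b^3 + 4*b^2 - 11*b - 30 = (b - 3)*(b + 2)*(b + 5)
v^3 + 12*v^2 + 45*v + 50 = (v + 2)*(v + 5)^2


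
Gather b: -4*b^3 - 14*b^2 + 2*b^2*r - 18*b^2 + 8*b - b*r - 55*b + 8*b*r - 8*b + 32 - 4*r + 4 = -4*b^3 + b^2*(2*r - 32) + b*(7*r - 55) - 4*r + 36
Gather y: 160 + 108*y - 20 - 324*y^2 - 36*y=-324*y^2 + 72*y + 140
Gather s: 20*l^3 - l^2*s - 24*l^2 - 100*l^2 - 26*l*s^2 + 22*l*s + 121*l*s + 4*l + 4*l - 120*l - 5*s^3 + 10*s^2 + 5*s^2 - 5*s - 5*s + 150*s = 20*l^3 - 124*l^2 - 112*l - 5*s^3 + s^2*(15 - 26*l) + s*(-l^2 + 143*l + 140)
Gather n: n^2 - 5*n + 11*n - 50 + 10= n^2 + 6*n - 40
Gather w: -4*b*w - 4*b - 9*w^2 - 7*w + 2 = -4*b - 9*w^2 + w*(-4*b - 7) + 2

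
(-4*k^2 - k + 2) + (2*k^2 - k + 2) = -2*k^2 - 2*k + 4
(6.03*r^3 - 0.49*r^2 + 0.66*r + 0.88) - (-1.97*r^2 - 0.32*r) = 6.03*r^3 + 1.48*r^2 + 0.98*r + 0.88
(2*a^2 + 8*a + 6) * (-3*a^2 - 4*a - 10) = -6*a^4 - 32*a^3 - 70*a^2 - 104*a - 60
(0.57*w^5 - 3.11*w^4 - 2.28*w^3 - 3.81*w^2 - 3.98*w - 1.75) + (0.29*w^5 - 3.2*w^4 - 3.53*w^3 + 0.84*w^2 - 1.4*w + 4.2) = 0.86*w^5 - 6.31*w^4 - 5.81*w^3 - 2.97*w^2 - 5.38*w + 2.45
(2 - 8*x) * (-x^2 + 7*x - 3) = 8*x^3 - 58*x^2 + 38*x - 6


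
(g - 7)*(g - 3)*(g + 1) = g^3 - 9*g^2 + 11*g + 21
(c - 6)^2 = c^2 - 12*c + 36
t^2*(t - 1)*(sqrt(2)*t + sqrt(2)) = sqrt(2)*t^4 - sqrt(2)*t^2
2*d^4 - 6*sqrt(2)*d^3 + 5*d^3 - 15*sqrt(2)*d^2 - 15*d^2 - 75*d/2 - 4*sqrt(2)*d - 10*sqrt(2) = (d + 5/2)*(d - 4*sqrt(2))*(sqrt(2)*d + 1)^2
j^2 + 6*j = j*(j + 6)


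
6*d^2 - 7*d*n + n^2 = (-6*d + n)*(-d + n)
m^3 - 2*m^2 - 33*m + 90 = (m - 5)*(m - 3)*(m + 6)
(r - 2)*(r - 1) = r^2 - 3*r + 2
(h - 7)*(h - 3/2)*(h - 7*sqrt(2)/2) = h^3 - 17*h^2/2 - 7*sqrt(2)*h^2/2 + 21*h/2 + 119*sqrt(2)*h/4 - 147*sqrt(2)/4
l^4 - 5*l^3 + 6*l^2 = l^2*(l - 3)*(l - 2)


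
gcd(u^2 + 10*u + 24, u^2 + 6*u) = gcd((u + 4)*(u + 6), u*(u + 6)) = u + 6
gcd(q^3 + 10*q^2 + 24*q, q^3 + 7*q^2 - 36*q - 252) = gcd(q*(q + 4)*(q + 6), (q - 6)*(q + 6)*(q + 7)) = q + 6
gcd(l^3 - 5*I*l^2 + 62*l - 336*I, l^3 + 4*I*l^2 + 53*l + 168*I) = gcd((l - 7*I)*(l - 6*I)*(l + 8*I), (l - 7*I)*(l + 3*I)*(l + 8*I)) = l^2 + I*l + 56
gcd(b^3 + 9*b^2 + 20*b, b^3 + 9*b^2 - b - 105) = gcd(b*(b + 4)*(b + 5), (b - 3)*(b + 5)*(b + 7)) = b + 5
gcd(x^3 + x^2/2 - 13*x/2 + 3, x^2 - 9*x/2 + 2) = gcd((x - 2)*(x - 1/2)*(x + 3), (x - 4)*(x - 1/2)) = x - 1/2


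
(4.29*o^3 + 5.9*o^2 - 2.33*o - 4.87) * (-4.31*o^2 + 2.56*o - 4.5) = -18.4899*o^5 - 14.4466*o^4 + 5.8413*o^3 - 11.5251*o^2 - 1.9822*o + 21.915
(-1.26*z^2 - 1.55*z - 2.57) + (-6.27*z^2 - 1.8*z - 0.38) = -7.53*z^2 - 3.35*z - 2.95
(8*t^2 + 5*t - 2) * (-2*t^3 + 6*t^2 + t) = -16*t^5 + 38*t^4 + 42*t^3 - 7*t^2 - 2*t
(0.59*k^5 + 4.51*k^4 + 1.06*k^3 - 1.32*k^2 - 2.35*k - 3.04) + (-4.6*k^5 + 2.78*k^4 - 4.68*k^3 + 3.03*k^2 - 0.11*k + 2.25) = -4.01*k^5 + 7.29*k^4 - 3.62*k^3 + 1.71*k^2 - 2.46*k - 0.79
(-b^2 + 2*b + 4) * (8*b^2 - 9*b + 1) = -8*b^4 + 25*b^3 + 13*b^2 - 34*b + 4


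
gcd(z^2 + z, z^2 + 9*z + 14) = 1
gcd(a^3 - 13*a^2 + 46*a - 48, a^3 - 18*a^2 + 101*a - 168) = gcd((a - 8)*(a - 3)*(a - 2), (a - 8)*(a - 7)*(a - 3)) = a^2 - 11*a + 24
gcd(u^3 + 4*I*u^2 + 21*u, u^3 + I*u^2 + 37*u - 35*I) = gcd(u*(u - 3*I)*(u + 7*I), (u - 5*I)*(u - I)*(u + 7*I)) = u + 7*I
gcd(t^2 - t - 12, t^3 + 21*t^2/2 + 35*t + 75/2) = t + 3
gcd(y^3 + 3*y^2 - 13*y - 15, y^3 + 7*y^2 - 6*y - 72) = y - 3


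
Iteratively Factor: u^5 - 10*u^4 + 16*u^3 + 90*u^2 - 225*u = (u - 5)*(u^4 - 5*u^3 - 9*u^2 + 45*u) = (u - 5)*(u - 3)*(u^3 - 2*u^2 - 15*u) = (u - 5)*(u - 3)*(u + 3)*(u^2 - 5*u) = u*(u - 5)*(u - 3)*(u + 3)*(u - 5)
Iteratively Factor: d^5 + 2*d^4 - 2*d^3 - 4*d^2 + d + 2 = (d + 2)*(d^4 - 2*d^2 + 1) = (d + 1)*(d + 2)*(d^3 - d^2 - d + 1) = (d + 1)^2*(d + 2)*(d^2 - 2*d + 1) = (d - 1)*(d + 1)^2*(d + 2)*(d - 1)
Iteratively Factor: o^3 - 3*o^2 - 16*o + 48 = (o - 3)*(o^2 - 16) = (o - 3)*(o + 4)*(o - 4)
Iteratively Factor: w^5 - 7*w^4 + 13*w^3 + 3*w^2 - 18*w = (w - 3)*(w^4 - 4*w^3 + w^2 + 6*w) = (w - 3)^2*(w^3 - w^2 - 2*w) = (w - 3)^2*(w + 1)*(w^2 - 2*w) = (w - 3)^2*(w - 2)*(w + 1)*(w)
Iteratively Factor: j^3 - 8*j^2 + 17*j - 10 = (j - 2)*(j^2 - 6*j + 5) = (j - 5)*(j - 2)*(j - 1)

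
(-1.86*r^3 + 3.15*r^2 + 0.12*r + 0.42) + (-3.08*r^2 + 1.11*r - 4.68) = -1.86*r^3 + 0.0699999999999998*r^2 + 1.23*r - 4.26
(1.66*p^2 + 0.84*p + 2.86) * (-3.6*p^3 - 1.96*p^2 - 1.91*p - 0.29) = -5.976*p^5 - 6.2776*p^4 - 15.113*p^3 - 7.6914*p^2 - 5.7062*p - 0.8294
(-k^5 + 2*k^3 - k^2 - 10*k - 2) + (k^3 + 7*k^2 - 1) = -k^5 + 3*k^3 + 6*k^2 - 10*k - 3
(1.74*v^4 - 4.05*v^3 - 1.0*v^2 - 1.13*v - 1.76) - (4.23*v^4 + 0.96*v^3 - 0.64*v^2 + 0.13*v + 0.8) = -2.49*v^4 - 5.01*v^3 - 0.36*v^2 - 1.26*v - 2.56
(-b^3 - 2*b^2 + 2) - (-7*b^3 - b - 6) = 6*b^3 - 2*b^2 + b + 8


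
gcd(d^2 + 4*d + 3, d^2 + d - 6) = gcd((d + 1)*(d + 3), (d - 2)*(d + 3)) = d + 3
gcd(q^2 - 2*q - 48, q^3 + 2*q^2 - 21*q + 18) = q + 6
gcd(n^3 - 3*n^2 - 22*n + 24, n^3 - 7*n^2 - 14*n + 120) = n^2 - 2*n - 24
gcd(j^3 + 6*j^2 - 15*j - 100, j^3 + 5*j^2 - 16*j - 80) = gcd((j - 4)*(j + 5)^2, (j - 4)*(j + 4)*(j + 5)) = j^2 + j - 20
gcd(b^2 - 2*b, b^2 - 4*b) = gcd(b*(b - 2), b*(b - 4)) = b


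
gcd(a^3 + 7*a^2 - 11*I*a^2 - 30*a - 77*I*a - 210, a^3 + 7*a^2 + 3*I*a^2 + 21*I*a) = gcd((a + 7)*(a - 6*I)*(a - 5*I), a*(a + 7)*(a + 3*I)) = a + 7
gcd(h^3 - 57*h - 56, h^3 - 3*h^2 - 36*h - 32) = h^2 - 7*h - 8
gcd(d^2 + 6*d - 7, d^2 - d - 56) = d + 7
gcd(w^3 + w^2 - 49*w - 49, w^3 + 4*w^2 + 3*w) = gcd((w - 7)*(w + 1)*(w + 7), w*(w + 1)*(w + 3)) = w + 1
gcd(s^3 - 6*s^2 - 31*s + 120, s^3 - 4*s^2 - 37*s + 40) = s^2 - 3*s - 40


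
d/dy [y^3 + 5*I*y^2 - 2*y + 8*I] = 3*y^2 + 10*I*y - 2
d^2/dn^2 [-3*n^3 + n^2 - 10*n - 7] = 2 - 18*n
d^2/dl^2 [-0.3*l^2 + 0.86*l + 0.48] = -0.600000000000000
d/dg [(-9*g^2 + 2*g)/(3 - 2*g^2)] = 2*(2*g^2 - 27*g + 3)/(4*g^4 - 12*g^2 + 9)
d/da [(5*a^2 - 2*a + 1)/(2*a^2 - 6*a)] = (-13*a^2 - 2*a + 3)/(2*a^2*(a^2 - 6*a + 9))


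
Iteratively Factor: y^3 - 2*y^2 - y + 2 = (y - 1)*(y^2 - y - 2) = (y - 1)*(y + 1)*(y - 2)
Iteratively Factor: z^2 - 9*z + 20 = (z - 4)*(z - 5)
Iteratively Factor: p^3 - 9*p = (p + 3)*(p^2 - 3*p) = p*(p + 3)*(p - 3)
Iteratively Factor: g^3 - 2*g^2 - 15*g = (g)*(g^2 - 2*g - 15) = g*(g + 3)*(g - 5)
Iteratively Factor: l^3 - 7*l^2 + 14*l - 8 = (l - 4)*(l^2 - 3*l + 2) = (l - 4)*(l - 2)*(l - 1)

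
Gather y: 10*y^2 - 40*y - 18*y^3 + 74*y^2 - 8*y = -18*y^3 + 84*y^2 - 48*y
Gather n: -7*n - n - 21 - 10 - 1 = -8*n - 32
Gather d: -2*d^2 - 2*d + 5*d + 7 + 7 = -2*d^2 + 3*d + 14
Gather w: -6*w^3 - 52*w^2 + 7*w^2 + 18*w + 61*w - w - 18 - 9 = -6*w^3 - 45*w^2 + 78*w - 27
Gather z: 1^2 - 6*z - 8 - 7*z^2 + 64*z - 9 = -7*z^2 + 58*z - 16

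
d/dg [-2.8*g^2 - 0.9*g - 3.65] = -5.6*g - 0.9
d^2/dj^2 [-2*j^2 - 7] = -4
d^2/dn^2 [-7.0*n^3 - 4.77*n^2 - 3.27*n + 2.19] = -42.0*n - 9.54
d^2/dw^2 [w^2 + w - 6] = 2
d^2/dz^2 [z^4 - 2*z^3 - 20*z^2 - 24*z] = 12*z^2 - 12*z - 40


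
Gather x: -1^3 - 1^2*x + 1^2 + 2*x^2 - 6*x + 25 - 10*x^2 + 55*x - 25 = -8*x^2 + 48*x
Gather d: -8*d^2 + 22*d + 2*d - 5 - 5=-8*d^2 + 24*d - 10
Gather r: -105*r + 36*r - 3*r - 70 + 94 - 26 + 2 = -72*r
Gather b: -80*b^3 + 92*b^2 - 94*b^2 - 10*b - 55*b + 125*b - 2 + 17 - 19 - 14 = -80*b^3 - 2*b^2 + 60*b - 18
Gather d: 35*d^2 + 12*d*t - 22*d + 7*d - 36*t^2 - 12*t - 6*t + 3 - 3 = 35*d^2 + d*(12*t - 15) - 36*t^2 - 18*t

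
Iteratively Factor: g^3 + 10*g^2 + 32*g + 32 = (g + 2)*(g^2 + 8*g + 16) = (g + 2)*(g + 4)*(g + 4)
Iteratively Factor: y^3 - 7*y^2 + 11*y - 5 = (y - 5)*(y^2 - 2*y + 1) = (y - 5)*(y - 1)*(y - 1)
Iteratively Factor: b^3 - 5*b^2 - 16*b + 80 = (b - 4)*(b^2 - b - 20) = (b - 5)*(b - 4)*(b + 4)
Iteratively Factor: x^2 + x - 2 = (x + 2)*(x - 1)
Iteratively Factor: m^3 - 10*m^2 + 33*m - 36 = (m - 3)*(m^2 - 7*m + 12) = (m - 3)^2*(m - 4)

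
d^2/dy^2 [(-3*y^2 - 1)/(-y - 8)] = 386/(y^3 + 24*y^2 + 192*y + 512)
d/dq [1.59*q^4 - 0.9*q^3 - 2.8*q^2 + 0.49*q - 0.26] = 6.36*q^3 - 2.7*q^2 - 5.6*q + 0.49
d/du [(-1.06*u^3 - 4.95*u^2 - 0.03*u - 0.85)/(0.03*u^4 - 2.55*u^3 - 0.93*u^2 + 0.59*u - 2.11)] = (0.0318*u^6 + 0.297000000000001*u^5 - 11.634*u^4 - 1.3018*u^3 - 2.7411*u^2 + 19.308*u + 0.5648)/(0.0009*u^8 - 0.153*u^7 + 6.4467*u^6 + 4.7784*u^5 - 2.2707*u^4 + 9.6636*u^3 + 4.2727*u^2 - 2.4898*u + 4.4521)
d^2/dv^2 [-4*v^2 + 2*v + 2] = -8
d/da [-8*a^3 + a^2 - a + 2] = -24*a^2 + 2*a - 1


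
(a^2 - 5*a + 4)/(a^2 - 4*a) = (a - 1)/a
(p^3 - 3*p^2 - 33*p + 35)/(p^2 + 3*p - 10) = (p^2 - 8*p + 7)/(p - 2)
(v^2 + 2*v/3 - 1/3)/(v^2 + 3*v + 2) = (v - 1/3)/(v + 2)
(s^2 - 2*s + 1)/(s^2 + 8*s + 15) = (s^2 - 2*s + 1)/(s^2 + 8*s + 15)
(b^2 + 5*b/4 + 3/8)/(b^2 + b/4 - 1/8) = (4*b + 3)/(4*b - 1)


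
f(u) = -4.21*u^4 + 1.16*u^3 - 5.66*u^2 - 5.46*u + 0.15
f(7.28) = -11717.18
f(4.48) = -1729.48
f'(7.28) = -6400.78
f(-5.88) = -5431.85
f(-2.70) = -272.94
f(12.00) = -86174.49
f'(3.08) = -499.35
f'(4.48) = -1500.50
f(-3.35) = -618.92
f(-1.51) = -30.39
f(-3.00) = -406.74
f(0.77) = -8.36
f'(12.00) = -28739.70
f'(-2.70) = 381.93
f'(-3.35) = 704.62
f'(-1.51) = 77.55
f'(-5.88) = 3604.95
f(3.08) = -415.33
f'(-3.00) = 514.50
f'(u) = -16.84*u^3 + 3.48*u^2 - 11.32*u - 5.46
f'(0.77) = -19.80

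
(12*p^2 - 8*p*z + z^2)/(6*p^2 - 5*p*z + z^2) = (-6*p + z)/(-3*p + z)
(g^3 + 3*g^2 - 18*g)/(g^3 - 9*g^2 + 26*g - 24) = g*(g + 6)/(g^2 - 6*g + 8)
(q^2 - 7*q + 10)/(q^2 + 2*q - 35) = (q - 2)/(q + 7)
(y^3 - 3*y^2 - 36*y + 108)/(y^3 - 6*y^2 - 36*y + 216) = (y - 3)/(y - 6)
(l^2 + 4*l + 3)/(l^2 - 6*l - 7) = (l + 3)/(l - 7)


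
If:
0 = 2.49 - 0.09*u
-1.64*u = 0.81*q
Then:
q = -56.02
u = 27.67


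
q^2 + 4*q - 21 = (q - 3)*(q + 7)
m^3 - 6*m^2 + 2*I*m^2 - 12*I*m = m*(m - 6)*(m + 2*I)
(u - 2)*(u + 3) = u^2 + u - 6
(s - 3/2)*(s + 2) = s^2 + s/2 - 3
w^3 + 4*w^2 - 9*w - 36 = (w - 3)*(w + 3)*(w + 4)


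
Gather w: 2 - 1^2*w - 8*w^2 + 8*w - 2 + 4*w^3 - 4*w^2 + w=4*w^3 - 12*w^2 + 8*w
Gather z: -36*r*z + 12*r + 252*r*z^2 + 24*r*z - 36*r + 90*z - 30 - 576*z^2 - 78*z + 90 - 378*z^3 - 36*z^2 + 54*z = -24*r - 378*z^3 + z^2*(252*r - 612) + z*(66 - 12*r) + 60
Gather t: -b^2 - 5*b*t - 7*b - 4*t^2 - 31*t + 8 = -b^2 - 7*b - 4*t^2 + t*(-5*b - 31) + 8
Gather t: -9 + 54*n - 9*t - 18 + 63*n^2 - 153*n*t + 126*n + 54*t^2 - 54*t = 63*n^2 + 180*n + 54*t^2 + t*(-153*n - 63) - 27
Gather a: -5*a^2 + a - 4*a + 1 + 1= -5*a^2 - 3*a + 2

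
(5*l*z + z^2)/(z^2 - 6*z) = (5*l + z)/(z - 6)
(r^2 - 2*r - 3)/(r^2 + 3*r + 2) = (r - 3)/(r + 2)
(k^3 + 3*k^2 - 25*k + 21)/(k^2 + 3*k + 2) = (k^3 + 3*k^2 - 25*k + 21)/(k^2 + 3*k + 2)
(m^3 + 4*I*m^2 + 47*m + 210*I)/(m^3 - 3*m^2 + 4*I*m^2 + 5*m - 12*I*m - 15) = (m^2 - I*m + 42)/(m^2 - m*(3 + I) + 3*I)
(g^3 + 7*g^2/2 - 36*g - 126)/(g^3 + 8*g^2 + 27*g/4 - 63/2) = 2*(g - 6)/(2*g - 3)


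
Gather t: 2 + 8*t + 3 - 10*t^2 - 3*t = -10*t^2 + 5*t + 5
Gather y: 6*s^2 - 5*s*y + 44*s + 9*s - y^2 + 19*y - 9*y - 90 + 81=6*s^2 + 53*s - y^2 + y*(10 - 5*s) - 9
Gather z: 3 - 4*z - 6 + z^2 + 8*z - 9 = z^2 + 4*z - 12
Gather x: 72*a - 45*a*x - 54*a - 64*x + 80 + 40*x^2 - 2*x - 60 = 18*a + 40*x^2 + x*(-45*a - 66) + 20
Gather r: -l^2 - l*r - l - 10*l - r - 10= -l^2 - 11*l + r*(-l - 1) - 10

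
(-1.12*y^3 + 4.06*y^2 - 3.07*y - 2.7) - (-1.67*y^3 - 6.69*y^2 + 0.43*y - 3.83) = 0.55*y^3 + 10.75*y^2 - 3.5*y + 1.13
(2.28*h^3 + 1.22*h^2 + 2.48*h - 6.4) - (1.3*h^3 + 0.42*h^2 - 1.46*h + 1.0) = 0.98*h^3 + 0.8*h^2 + 3.94*h - 7.4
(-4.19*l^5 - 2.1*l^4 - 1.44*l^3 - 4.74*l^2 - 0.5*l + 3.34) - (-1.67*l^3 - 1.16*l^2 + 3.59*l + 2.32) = -4.19*l^5 - 2.1*l^4 + 0.23*l^3 - 3.58*l^2 - 4.09*l + 1.02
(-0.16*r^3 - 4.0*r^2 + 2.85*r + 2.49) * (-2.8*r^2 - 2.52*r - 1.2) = 0.448*r^5 + 11.6032*r^4 + 2.292*r^3 - 9.354*r^2 - 9.6948*r - 2.988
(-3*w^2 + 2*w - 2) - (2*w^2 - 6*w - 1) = -5*w^2 + 8*w - 1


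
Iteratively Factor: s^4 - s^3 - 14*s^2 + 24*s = (s + 4)*(s^3 - 5*s^2 + 6*s) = (s - 3)*(s + 4)*(s^2 - 2*s) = (s - 3)*(s - 2)*(s + 4)*(s)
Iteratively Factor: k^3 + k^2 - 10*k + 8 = (k - 2)*(k^2 + 3*k - 4) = (k - 2)*(k - 1)*(k + 4)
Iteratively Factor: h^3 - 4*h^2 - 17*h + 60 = (h + 4)*(h^2 - 8*h + 15) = (h - 5)*(h + 4)*(h - 3)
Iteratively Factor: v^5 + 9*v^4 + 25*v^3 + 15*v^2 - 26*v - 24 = (v + 3)*(v^4 + 6*v^3 + 7*v^2 - 6*v - 8) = (v + 2)*(v + 3)*(v^3 + 4*v^2 - v - 4) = (v + 2)*(v + 3)*(v + 4)*(v^2 - 1) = (v - 1)*(v + 2)*(v + 3)*(v + 4)*(v + 1)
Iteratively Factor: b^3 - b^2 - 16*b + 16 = (b - 4)*(b^2 + 3*b - 4) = (b - 4)*(b + 4)*(b - 1)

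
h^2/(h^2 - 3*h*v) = h/(h - 3*v)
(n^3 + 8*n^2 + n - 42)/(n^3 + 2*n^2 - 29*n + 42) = (n + 3)/(n - 3)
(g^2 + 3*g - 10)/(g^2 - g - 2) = (g + 5)/(g + 1)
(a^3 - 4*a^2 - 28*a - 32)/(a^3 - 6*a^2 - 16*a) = (a + 2)/a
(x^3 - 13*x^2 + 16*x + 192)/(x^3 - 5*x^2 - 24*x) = (x - 8)/x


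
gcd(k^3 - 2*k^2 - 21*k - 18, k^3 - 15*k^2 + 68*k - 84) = k - 6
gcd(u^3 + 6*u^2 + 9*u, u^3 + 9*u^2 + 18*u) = u^2 + 3*u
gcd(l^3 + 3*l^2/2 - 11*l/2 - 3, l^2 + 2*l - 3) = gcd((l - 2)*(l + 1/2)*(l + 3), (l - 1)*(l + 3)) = l + 3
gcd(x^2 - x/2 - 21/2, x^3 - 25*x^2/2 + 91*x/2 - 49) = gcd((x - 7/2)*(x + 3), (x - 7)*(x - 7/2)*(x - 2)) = x - 7/2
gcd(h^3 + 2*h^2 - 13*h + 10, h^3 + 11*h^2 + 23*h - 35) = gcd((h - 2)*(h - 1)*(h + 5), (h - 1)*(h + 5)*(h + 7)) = h^2 + 4*h - 5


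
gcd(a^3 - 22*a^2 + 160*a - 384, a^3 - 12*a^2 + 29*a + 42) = a - 6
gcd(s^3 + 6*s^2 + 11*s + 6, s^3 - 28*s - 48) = s + 2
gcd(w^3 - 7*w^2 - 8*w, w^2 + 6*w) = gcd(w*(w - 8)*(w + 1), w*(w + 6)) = w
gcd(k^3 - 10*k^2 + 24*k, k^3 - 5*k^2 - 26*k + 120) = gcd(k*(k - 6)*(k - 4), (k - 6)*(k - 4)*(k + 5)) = k^2 - 10*k + 24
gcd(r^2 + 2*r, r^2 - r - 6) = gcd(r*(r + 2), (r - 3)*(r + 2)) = r + 2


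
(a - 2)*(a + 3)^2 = a^3 + 4*a^2 - 3*a - 18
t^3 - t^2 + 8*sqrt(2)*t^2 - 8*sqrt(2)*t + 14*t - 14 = (t - 1)*(t + sqrt(2))*(t + 7*sqrt(2))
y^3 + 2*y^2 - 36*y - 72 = (y - 6)*(y + 2)*(y + 6)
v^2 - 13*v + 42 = (v - 7)*(v - 6)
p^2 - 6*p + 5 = (p - 5)*(p - 1)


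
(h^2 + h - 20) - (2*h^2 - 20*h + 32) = -h^2 + 21*h - 52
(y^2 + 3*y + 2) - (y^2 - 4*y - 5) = 7*y + 7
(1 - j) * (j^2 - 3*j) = -j^3 + 4*j^2 - 3*j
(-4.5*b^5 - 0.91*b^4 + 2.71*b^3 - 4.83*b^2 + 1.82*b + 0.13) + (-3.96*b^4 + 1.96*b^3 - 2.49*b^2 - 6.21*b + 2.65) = -4.5*b^5 - 4.87*b^4 + 4.67*b^3 - 7.32*b^2 - 4.39*b + 2.78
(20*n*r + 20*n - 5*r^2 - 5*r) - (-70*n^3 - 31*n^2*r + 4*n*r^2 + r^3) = 70*n^3 + 31*n^2*r - 4*n*r^2 + 20*n*r + 20*n - r^3 - 5*r^2 - 5*r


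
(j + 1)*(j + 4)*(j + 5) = j^3 + 10*j^2 + 29*j + 20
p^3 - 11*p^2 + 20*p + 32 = (p - 8)*(p - 4)*(p + 1)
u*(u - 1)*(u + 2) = u^3 + u^2 - 2*u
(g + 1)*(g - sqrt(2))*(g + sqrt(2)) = g^3 + g^2 - 2*g - 2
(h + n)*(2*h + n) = 2*h^2 + 3*h*n + n^2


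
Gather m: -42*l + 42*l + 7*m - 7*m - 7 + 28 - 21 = 0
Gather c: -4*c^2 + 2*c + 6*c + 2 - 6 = -4*c^2 + 8*c - 4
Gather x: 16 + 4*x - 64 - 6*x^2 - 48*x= -6*x^2 - 44*x - 48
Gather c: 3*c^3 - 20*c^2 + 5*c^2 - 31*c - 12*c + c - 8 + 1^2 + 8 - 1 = 3*c^3 - 15*c^2 - 42*c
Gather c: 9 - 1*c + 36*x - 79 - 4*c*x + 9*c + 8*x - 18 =c*(8 - 4*x) + 44*x - 88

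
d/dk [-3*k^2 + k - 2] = 1 - 6*k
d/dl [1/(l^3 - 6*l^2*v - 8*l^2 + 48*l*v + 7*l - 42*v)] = (-3*l^2 + 12*l*v + 16*l - 48*v - 7)/(l^3 - 6*l^2*v - 8*l^2 + 48*l*v + 7*l - 42*v)^2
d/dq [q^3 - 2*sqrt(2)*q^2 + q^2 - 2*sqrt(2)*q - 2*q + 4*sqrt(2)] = 3*q^2 - 4*sqrt(2)*q + 2*q - 2*sqrt(2) - 2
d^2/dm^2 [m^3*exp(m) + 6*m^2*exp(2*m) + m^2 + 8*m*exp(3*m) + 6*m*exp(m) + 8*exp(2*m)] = m^3*exp(m) + 24*m^2*exp(2*m) + 6*m^2*exp(m) + 72*m*exp(3*m) + 48*m*exp(2*m) + 12*m*exp(m) + 48*exp(3*m) + 44*exp(2*m) + 12*exp(m) + 2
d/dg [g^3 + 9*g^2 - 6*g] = 3*g^2 + 18*g - 6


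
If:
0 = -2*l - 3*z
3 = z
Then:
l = -9/2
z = 3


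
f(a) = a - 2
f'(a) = 1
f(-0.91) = -2.91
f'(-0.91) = 1.00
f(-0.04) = -2.04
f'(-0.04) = 1.00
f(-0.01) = -2.01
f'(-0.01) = 1.00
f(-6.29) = -8.29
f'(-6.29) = 1.00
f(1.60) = -0.40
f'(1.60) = 1.00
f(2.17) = 0.17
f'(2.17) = 1.00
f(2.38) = 0.38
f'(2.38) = 1.00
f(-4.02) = -6.02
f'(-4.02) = 1.00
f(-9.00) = -11.00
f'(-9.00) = 1.00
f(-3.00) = -5.00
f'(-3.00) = 1.00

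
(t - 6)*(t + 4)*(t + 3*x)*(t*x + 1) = t^4*x + 3*t^3*x^2 - 2*t^3*x + t^3 - 6*t^2*x^2 - 21*t^2*x - 2*t^2 - 72*t*x^2 - 6*t*x - 24*t - 72*x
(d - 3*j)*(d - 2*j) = d^2 - 5*d*j + 6*j^2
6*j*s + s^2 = s*(6*j + s)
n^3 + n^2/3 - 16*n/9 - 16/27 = (n - 4/3)*(n + 1/3)*(n + 4/3)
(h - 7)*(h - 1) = h^2 - 8*h + 7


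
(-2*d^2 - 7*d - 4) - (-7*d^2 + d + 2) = 5*d^2 - 8*d - 6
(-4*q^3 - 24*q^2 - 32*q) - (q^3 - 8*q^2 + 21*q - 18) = -5*q^3 - 16*q^2 - 53*q + 18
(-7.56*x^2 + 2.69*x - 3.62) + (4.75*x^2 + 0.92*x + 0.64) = -2.81*x^2 + 3.61*x - 2.98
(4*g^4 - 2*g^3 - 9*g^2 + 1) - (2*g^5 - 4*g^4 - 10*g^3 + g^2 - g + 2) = -2*g^5 + 8*g^4 + 8*g^3 - 10*g^2 + g - 1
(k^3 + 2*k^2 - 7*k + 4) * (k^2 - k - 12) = k^5 + k^4 - 21*k^3 - 13*k^2 + 80*k - 48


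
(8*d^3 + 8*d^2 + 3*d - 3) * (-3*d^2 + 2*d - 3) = -24*d^5 - 8*d^4 - 17*d^3 - 9*d^2 - 15*d + 9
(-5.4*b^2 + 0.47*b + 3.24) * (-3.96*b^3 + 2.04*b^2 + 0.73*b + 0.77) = 21.384*b^5 - 12.8772*b^4 - 15.8136*b^3 + 2.7947*b^2 + 2.7271*b + 2.4948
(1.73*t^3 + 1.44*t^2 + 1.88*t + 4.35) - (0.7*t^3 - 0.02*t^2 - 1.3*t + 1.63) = 1.03*t^3 + 1.46*t^2 + 3.18*t + 2.72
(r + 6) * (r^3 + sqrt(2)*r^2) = r^4 + sqrt(2)*r^3 + 6*r^3 + 6*sqrt(2)*r^2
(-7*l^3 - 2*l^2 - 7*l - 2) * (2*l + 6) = -14*l^4 - 46*l^3 - 26*l^2 - 46*l - 12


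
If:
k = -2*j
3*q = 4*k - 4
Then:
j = -3*q/8 - 1/2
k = 3*q/4 + 1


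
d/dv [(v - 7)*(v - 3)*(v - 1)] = 3*v^2 - 22*v + 31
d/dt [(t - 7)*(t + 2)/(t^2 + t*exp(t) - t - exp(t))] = (-(t - 7)*(t + 2)*(t*exp(t) + 2*t - 1) + (2*t - 5)*(t^2 + t*exp(t) - t - exp(t)))/(t^2 + t*exp(t) - t - exp(t))^2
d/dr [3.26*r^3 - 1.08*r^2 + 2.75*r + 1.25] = 9.78*r^2 - 2.16*r + 2.75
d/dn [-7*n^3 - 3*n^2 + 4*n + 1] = -21*n^2 - 6*n + 4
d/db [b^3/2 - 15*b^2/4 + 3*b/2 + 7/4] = 3*b^2/2 - 15*b/2 + 3/2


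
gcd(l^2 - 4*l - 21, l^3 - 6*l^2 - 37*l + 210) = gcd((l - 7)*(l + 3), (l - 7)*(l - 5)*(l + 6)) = l - 7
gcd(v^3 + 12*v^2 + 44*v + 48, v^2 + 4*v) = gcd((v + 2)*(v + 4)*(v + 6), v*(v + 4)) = v + 4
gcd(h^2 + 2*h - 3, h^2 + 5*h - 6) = h - 1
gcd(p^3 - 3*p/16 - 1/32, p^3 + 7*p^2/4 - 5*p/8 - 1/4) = p^2 - p/4 - 1/8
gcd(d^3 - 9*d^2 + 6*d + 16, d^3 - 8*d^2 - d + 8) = d^2 - 7*d - 8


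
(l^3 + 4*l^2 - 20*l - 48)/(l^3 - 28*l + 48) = (l + 2)/(l - 2)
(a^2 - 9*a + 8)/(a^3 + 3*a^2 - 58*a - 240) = (a - 1)/(a^2 + 11*a + 30)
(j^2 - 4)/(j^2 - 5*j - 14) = (j - 2)/(j - 7)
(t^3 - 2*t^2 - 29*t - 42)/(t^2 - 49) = (t^2 + 5*t + 6)/(t + 7)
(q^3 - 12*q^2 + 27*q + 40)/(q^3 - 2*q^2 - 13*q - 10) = (q - 8)/(q + 2)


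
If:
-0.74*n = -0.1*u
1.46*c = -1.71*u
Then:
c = -1.17123287671233*u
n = 0.135135135135135*u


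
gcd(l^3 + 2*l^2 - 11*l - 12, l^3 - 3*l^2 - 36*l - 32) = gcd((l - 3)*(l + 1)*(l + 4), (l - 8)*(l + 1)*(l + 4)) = l^2 + 5*l + 4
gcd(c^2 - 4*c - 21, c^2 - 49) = c - 7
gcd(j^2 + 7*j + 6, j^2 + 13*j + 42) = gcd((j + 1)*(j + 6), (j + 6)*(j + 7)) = j + 6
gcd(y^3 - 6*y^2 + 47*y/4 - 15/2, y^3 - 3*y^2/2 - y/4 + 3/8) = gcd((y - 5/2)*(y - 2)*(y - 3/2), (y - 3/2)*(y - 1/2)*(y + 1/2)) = y - 3/2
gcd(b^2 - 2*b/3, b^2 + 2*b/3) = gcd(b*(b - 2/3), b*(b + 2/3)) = b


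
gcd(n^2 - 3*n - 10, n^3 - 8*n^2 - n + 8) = 1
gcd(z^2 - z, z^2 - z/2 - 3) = 1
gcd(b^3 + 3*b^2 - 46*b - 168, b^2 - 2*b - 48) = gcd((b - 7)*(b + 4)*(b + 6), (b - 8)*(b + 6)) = b + 6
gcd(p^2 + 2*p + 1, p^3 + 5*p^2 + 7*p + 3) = p^2 + 2*p + 1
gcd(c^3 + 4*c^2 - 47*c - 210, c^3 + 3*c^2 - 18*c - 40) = c + 5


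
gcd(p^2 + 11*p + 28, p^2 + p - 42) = p + 7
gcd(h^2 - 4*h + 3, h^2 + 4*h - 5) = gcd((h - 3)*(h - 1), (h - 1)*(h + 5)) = h - 1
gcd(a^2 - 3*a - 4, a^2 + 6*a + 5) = a + 1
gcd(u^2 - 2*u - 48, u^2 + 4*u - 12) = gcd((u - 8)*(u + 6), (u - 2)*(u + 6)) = u + 6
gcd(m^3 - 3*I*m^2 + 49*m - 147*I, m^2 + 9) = m - 3*I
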